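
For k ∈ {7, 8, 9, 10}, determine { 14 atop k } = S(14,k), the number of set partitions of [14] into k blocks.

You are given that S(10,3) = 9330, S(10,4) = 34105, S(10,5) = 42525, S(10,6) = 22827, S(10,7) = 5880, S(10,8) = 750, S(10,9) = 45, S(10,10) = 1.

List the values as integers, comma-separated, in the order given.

49329280, 20912320, 5135130, 752752

[11] T[11,4]:4*34105+9330=145750 · T[11,5]:5*42525+34105=246730 · T[11,6]:6*22827+42525=179487 · T[11,7]:7*5880+22827=63987 · T[11,8]:8*750+5880=11880 · T[11,9]:9*45+750=1155 · T[11,10]:10*1+45=55
[12] T[12,5]:5*246730+145750=1379400 · T[12,6]:6*179487+246730=1323652 · T[12,7]:7*63987+179487=627396 · T[12,8]:8*11880+63987=159027 · T[12,9]:9*1155+11880=22275 · T[12,10]:10*55+1155=1705
[13] T[13,6]:6*1323652+1379400=9321312 · T[13,7]:7*627396+1323652=5715424 · T[13,8]:8*159027+627396=1899612 · T[13,9]:9*22275+159027=359502 · T[13,10]:10*1705+22275=39325
[14] T[14,7]:7*5715424+9321312=49329280 · T[14,8]:8*1899612+5715424=20912320 · T[14,9]:9*359502+1899612=5135130 · T[14,10]:10*39325+359502=752752
Read S(14,7) = 49329280, S(14,8) = 20912320, S(14,9) = 5135130, S(14,10) = 752752.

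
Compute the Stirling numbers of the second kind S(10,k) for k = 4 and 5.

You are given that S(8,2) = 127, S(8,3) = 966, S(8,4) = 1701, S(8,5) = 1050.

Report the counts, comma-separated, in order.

i=9: T(9,3)=127+3·966=3025 | T(9,4)=966+4·1701=7770 | T(9,5)=1701+5·1050=6951
i=10: T(10,4)=3025+4·7770=34105 | T(10,5)=7770+5·6951=42525
Read S(10,4) = 34105, S(10,5) = 42525.

34105, 42525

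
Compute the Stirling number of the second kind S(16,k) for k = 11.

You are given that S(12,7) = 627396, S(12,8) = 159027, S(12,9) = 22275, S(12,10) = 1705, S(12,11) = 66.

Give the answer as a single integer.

[13] T[13,8]:8*159027+627396=1899612 · T[13,9]:9*22275+159027=359502 · T[13,10]:10*1705+22275=39325 · T[13,11]:11*66+1705=2431
[14] T[14,9]:9*359502+1899612=5135130 · T[14,10]:10*39325+359502=752752 · T[14,11]:11*2431+39325=66066
[15] T[15,10]:10*752752+5135130=12662650 · T[15,11]:11*66066+752752=1479478
[16] T[16,11]:11*1479478+12662650=28936908
Read S(16,11) = 28936908.

28936908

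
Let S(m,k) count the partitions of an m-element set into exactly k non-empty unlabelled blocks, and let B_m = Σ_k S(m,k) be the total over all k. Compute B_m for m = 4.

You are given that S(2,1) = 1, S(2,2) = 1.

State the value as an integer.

@3  (3,1):1·1+0→1, (3,2):1·2+1→3, (3,3):0·3+1→1
@4  (4,1):1·1+0→1, (4,2):3·2+1→7, (4,3):1·3+3→6, (4,4):0·4+1→1
B_4 = ΣS(4,k) = 1+7+6+1 = 15

15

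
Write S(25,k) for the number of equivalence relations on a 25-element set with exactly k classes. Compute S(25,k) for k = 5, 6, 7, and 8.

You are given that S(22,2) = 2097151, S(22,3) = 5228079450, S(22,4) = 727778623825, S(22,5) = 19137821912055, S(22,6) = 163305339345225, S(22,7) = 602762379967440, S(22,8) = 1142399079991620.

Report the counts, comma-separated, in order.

i=23: T(23,3)=2097151+3·5228079450=15686335501 | T(23,4)=5228079450+4·727778623825=2916342574750 | T(23,5)=727778623825+5·19137821912055=96416888184100 | T(23,6)=19137821912055+6·163305339345225=998969857983405 | T(23,7)=163305339345225+7·602762379967440=4382641999117305 | T(23,8)=602762379967440+8·1142399079991620=9741955019900400
i=24: T(24,4)=15686335501+4·2916342574750=11681056634501 | T(24,5)=2916342574750+5·96416888184100=485000783495250 | T(24,6)=96416888184100+6·998969857983405=6090236036084530 | T(24,7)=998969857983405+7·4382641999117305=31677463851804540 | T(24,8)=4382641999117305+8·9741955019900400=82318282158320505
i=25: T(25,5)=11681056634501+5·485000783495250=2436684974110751 | T(25,6)=485000783495250+6·6090236036084530=37026417000002430 | T(25,7)=6090236036084530+7·31677463851804540=227832482998716310 | T(25,8)=31677463851804540+8·82318282158320505=690223721118368580
Read S(25,5) = 2436684974110751, S(25,6) = 37026417000002430, S(25,7) = 227832482998716310, S(25,8) = 690223721118368580.

2436684974110751, 37026417000002430, 227832482998716310, 690223721118368580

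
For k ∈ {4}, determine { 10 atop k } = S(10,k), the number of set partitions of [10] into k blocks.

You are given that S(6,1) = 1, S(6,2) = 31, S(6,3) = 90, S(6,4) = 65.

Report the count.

row 7: T[7][1]=1·1+0=1  T[7][2]=2·31+1=63  T[7][3]=3·90+31=301  T[7][4]=4·65+90=350
row 8: T[8][2]=2·63+1=127  T[8][3]=3·301+63=966  T[8][4]=4·350+301=1701
row 9: T[9][3]=3·966+127=3025  T[9][4]=4·1701+966=7770
row 10: T[10][4]=4·7770+3025=34105
Read S(10,4) = 34105.

34105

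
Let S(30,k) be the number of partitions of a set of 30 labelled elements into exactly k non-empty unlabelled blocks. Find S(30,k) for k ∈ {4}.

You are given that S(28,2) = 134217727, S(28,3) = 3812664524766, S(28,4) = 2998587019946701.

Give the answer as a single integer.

48004081105038305

i=29: T(29,3)=134217727+3·3812664524766=11438127792025 | T(29,4)=3812664524766+4·2998587019946701=11998160744311570
i=30: T(30,4)=11438127792025+4·11998160744311570=48004081105038305
Read S(30,4) = 48004081105038305.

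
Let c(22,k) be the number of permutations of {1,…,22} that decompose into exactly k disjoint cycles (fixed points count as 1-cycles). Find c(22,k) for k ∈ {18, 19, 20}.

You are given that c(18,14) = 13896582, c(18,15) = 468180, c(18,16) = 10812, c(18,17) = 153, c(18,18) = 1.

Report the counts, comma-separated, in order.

@19  (19,15):468180·18+13896582→22323822, (19,16):10812·18+468180→662796, (19,17):153·18+10812→13566, (19,18):1·18+153→171, (19,19):0·18+1→1
@20  (20,16):662796·19+22323822→34916946, (20,17):13566·19+662796→920550, (20,18):171·19+13566→16815, (20,19):1·19+171→190, (20,20):0·19+1→1
@21  (21,17):920550·20+34916946→53327946, (21,18):16815·20+920550→1256850, (21,19):190·20+16815→20615, (21,20):1·20+190→210
@22  (22,18):1256850·21+53327946→79721796, (22,19):20615·21+1256850→1689765, (22,20):210·21+20615→25025
Read c(22,18) = 79721796, c(22,19) = 1689765, c(22,20) = 25025.

79721796, 1689765, 25025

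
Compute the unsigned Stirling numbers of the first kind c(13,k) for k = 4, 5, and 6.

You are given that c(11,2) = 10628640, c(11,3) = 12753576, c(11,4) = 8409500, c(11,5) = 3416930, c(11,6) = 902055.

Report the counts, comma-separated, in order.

1414014888, 657206836, 206070150

i=12: T(12,3)=10628640+11·12753576=150917976 | T(12,4)=12753576+11·8409500=105258076 | T(12,5)=8409500+11·3416930=45995730 | T(12,6)=3416930+11·902055=13339535
i=13: T(13,4)=150917976+12·105258076=1414014888 | T(13,5)=105258076+12·45995730=657206836 | T(13,6)=45995730+12·13339535=206070150
Read c(13,4) = 1414014888, c(13,5) = 657206836, c(13,6) = 206070150.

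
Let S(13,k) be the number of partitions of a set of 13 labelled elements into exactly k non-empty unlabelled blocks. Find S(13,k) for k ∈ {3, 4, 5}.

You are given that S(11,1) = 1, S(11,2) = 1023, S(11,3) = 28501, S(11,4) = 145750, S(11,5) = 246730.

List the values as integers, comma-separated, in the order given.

i=12: T(12,2)=1+2·1023=2047 | T(12,3)=1023+3·28501=86526 | T(12,4)=28501+4·145750=611501 | T(12,5)=145750+5·246730=1379400
i=13: T(13,3)=2047+3·86526=261625 | T(13,4)=86526+4·611501=2532530 | T(13,5)=611501+5·1379400=7508501
Read S(13,3) = 261625, S(13,4) = 2532530, S(13,5) = 7508501.

261625, 2532530, 7508501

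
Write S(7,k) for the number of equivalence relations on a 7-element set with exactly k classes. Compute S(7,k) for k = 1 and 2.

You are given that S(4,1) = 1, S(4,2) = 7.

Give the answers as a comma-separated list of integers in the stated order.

1, 63

row 5: T[5][1]=1·1+0=1  T[5][2]=2·7+1=15
row 6: T[6][1]=1·1+0=1  T[6][2]=2·15+1=31
row 7: T[7][1]=1·1+0=1  T[7][2]=2·31+1=63
Read S(7,1) = 1, S(7,2) = 63.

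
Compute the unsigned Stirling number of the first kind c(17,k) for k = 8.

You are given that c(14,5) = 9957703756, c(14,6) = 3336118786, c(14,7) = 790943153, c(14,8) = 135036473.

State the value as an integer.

r15: T_15,6=14×3336118786+9957703756=56663366760; T_15,7=14×790943153+3336118786=14409322928; T_15,8=14×135036473+790943153=2681453775
r16: T_16,7=15×14409322928+56663366760=272803210680; T_16,8=15×2681453775+14409322928=54631129553
r17: T_17,8=16×54631129553+272803210680=1146901283528
Read c(17,8) = 1146901283528.

1146901283528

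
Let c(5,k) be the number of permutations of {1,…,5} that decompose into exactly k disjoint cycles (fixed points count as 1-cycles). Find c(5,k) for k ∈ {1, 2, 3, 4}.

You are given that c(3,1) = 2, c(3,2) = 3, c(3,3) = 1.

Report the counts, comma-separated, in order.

24, 50, 35, 10

[4] T[4,1]:3*2+0=6 · T[4,2]:3*3+2=11 · T[4,3]:3*1+3=6 · T[4,4]:3*0+1=1
[5] T[5,1]:4*6+0=24 · T[5,2]:4*11+6=50 · T[5,3]:4*6+11=35 · T[5,4]:4*1+6=10
Read c(5,1) = 24, c(5,2) = 50, c(5,3) = 35, c(5,4) = 10.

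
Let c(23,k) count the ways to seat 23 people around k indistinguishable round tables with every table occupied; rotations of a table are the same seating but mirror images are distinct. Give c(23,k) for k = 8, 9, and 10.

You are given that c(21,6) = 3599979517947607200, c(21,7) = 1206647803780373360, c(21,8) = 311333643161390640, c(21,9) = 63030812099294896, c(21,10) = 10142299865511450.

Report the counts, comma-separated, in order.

199321978221066137360, 43714229649594412832, 7707401101297361068

@22  (22,7):1206647803780373360·21+3599979517947607200→28939583397335447760, (22,8):311333643161390640·21+1206647803780373360→7744654310169576800, (22,9):63030812099294896·21+311333643161390640→1634980697246583456, (22,10):10142299865511450·21+63030812099294896→276019109275035346
@23  (23,8):7744654310169576800·22+28939583397335447760→199321978221066137360, (23,9):1634980697246583456·22+7744654310169576800→43714229649594412832, (23,10):276019109275035346·22+1634980697246583456→7707401101297361068
Read c(23,8) = 199321978221066137360, c(23,9) = 43714229649594412832, c(23,10) = 7707401101297361068.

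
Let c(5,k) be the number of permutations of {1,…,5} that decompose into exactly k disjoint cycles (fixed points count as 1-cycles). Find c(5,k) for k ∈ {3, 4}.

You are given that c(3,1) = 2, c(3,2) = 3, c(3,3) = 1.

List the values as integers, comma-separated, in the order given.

row 4: T[4][2]=3·3+2=11  T[4][3]=3·1+3=6  T[4][4]=3·0+1=1
row 5: T[5][3]=4·6+11=35  T[5][4]=4·1+6=10
Read c(5,3) = 35, c(5,4) = 10.

35, 10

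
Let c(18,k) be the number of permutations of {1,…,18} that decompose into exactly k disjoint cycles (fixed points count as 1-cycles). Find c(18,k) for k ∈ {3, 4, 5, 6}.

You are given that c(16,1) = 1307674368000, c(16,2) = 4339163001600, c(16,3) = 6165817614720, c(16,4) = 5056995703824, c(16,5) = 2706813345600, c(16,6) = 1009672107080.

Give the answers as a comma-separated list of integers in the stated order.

1821602444624640, 1583313975727488, 909299905844112, 369012649234384

i=17: T(17,2)=1307674368000+16·4339163001600=70734282393600 | T(17,3)=4339163001600+16·6165817614720=102992244837120 | T(17,4)=6165817614720+16·5056995703824=87077748875904 | T(17,5)=5056995703824+16·2706813345600=48366009233424 | T(17,6)=2706813345600+16·1009672107080=18861567058880
i=18: T(18,3)=70734282393600+17·102992244837120=1821602444624640 | T(18,4)=102992244837120+17·87077748875904=1583313975727488 | T(18,5)=87077748875904+17·48366009233424=909299905844112 | T(18,6)=48366009233424+17·18861567058880=369012649234384
Read c(18,3) = 1821602444624640, c(18,4) = 1583313975727488, c(18,5) = 909299905844112, c(18,6) = 369012649234384.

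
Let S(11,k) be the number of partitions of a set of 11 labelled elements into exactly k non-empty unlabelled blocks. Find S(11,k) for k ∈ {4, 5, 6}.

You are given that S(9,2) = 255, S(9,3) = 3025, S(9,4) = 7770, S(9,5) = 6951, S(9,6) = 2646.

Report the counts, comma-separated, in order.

145750, 246730, 179487

@10  (10,3):3025·3+255→9330, (10,4):7770·4+3025→34105, (10,5):6951·5+7770→42525, (10,6):2646·6+6951→22827
@11  (11,4):34105·4+9330→145750, (11,5):42525·5+34105→246730, (11,6):22827·6+42525→179487
Read S(11,4) = 145750, S(11,5) = 246730, S(11,6) = 179487.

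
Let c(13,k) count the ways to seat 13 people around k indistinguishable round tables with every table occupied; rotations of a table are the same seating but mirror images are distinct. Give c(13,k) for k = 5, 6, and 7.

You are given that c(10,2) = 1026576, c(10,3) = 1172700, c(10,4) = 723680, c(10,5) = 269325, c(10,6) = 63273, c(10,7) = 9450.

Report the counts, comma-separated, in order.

657206836, 206070150, 44990231

[11] T[11,3]:10*1172700+1026576=12753576 · T[11,4]:10*723680+1172700=8409500 · T[11,5]:10*269325+723680=3416930 · T[11,6]:10*63273+269325=902055 · T[11,7]:10*9450+63273=157773
[12] T[12,4]:11*8409500+12753576=105258076 · T[12,5]:11*3416930+8409500=45995730 · T[12,6]:11*902055+3416930=13339535 · T[12,7]:11*157773+902055=2637558
[13] T[13,5]:12*45995730+105258076=657206836 · T[13,6]:12*13339535+45995730=206070150 · T[13,7]:12*2637558+13339535=44990231
Read c(13,5) = 657206836, c(13,6) = 206070150, c(13,7) = 44990231.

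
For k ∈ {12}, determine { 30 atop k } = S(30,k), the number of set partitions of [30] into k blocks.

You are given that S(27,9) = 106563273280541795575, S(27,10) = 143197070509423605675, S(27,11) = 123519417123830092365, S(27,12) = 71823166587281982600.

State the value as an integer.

177979707061075333384555

[28] T[28,10]:10*143197070509423605675+106563273280541795575=1538533978374777852325 · T[28,11]:11*123519417123830092365+143197070509423605675=1501910658871554621690 · T[28,12]:12*71823166587281982600+123519417123830092365=985397416171213883565
[29] T[29,11]:11*1501910658871554621690+1538533978374777852325=18059551225961878690915 · T[29,12]:12*985397416171213883565+1501910658871554621690=13326679652926121224470
[30] T[30,12]:12*13326679652926121224470+18059551225961878690915=177979707061075333384555
Read S(30,12) = 177979707061075333384555.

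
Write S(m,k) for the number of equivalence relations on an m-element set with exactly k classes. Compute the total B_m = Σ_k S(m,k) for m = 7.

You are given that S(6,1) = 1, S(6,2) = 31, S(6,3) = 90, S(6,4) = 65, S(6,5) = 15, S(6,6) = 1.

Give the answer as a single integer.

877

@7  (7,1):1·1+0→1, (7,2):31·2+1→63, (7,3):90·3+31→301, (7,4):65·4+90→350, (7,5):15·5+65→140, (7,6):1·6+15→21, (7,7):0·7+1→1
B_7 = ΣS(7,k) = 1+63+301+350+140+21+1 = 877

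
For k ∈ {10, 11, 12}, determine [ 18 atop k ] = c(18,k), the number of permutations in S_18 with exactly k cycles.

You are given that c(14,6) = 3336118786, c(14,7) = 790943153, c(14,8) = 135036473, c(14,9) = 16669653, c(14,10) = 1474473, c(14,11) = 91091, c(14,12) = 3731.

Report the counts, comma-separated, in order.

577924894833, 60202693980, 4853222764

@15  (15,7):790943153·14+3336118786→14409322928, (15,8):135036473·14+790943153→2681453775, (15,9):16669653·14+135036473→368411615, (15,10):1474473·14+16669653→37312275, (15,11):91091·14+1474473→2749747, (15,12):3731·14+91091→143325
@16  (16,8):2681453775·15+14409322928→54631129553, (16,9):368411615·15+2681453775→8207628000, (16,10):37312275·15+368411615→928095740, (16,11):2749747·15+37312275→78558480, (16,12):143325·15+2749747→4899622
@17  (17,9):8207628000·16+54631129553→185953177553, (17,10):928095740·16+8207628000→23057159840, (17,11):78558480·16+928095740→2185031420, (17,12):4899622·16+78558480→156952432
@18  (18,10):23057159840·17+185953177553→577924894833, (18,11):2185031420·17+23057159840→60202693980, (18,12):156952432·17+2185031420→4853222764
Read c(18,10) = 577924894833, c(18,11) = 60202693980, c(18,12) = 4853222764.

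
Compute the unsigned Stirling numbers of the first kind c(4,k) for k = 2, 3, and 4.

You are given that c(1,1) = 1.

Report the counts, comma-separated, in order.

@2  (2,1):1·1+0→1, (2,2):0·1+1→1
@3  (3,1):1·2+0→2, (3,2):1·2+1→3, (3,3):0·2+1→1
@4  (4,2):3·3+2→11, (4,3):1·3+3→6, (4,4):0·3+1→1
Read c(4,2) = 11, c(4,3) = 6, c(4,4) = 1.

11, 6, 1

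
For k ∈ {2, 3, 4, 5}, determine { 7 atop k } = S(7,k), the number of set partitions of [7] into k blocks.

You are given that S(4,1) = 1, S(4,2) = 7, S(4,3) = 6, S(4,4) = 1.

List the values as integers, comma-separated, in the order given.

63, 301, 350, 140

r5: T_5,1=1×1+0=1; T_5,2=2×7+1=15; T_5,3=3×6+7=25; T_5,4=4×1+6=10; T_5,5=5×0+1=1
r6: T_6,1=1×1+0=1; T_6,2=2×15+1=31; T_6,3=3×25+15=90; T_6,4=4×10+25=65; T_6,5=5×1+10=15
r7: T_7,2=2×31+1=63; T_7,3=3×90+31=301; T_7,4=4×65+90=350; T_7,5=5×15+65=140
Read S(7,2) = 63, S(7,3) = 301, S(7,4) = 350, S(7,5) = 140.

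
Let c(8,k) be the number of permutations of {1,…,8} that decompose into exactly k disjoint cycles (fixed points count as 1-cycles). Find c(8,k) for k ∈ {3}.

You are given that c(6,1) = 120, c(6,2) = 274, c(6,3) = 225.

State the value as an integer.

13132

[7] T[7,2]:6*274+120=1764 · T[7,3]:6*225+274=1624
[8] T[8,3]:7*1624+1764=13132
Read c(8,3) = 13132.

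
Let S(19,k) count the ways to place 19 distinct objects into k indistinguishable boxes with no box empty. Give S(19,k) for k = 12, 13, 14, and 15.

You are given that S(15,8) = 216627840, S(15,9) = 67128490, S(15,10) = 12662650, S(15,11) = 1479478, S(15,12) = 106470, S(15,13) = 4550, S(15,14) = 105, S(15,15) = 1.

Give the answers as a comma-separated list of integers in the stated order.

23466951300, 2892439160, 243577530, 13916778

i=16: T(16,9)=216627840+9·67128490=820784250 | T(16,10)=67128490+10·12662650=193754990 | T(16,11)=12662650+11·1479478=28936908 | T(16,12)=1479478+12·106470=2757118 | T(16,13)=106470+13·4550=165620 | T(16,14)=4550+14·105=6020 | T(16,15)=105+15·1=120
i=17: T(17,10)=820784250+10·193754990=2758334150 | T(17,11)=193754990+11·28936908=512060978 | T(17,12)=28936908+12·2757118=62022324 | T(17,13)=2757118+13·165620=4910178 | T(17,14)=165620+14·6020=249900 | T(17,15)=6020+15·120=7820
i=18: T(18,11)=2758334150+11·512060978=8391004908 | T(18,12)=512060978+12·62022324=1256328866 | T(18,13)=62022324+13·4910178=125854638 | T(18,14)=4910178+14·249900=8408778 | T(18,15)=249900+15·7820=367200
i=19: T(19,12)=8391004908+12·1256328866=23466951300 | T(19,13)=1256328866+13·125854638=2892439160 | T(19,14)=125854638+14·8408778=243577530 | T(19,15)=8408778+15·367200=13916778
Read S(19,12) = 23466951300, S(19,13) = 2892439160, S(19,14) = 243577530, S(19,15) = 13916778.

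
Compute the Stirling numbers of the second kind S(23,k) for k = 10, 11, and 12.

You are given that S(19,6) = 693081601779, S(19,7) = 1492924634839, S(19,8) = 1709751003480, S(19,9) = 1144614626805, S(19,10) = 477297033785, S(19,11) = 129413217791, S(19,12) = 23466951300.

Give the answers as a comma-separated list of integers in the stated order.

i=20: T(20,7)=693081601779+7·1492924634839=11143554045652 | T(20,8)=1492924634839+8·1709751003480=15170932662679 | T(20,9)=1709751003480+9·1144614626805=12011282644725 | T(20,10)=1144614626805+10·477297033785=5917584964655 | T(20,11)=477297033785+11·129413217791=1900842429486 | T(20,12)=129413217791+12·23466951300=411016633391
i=21: T(21,8)=11143554045652+8·15170932662679=132511015347084 | T(21,9)=15170932662679+9·12011282644725=123272476465204 | T(21,10)=12011282644725+10·5917584964655=71187132291275 | T(21,11)=5917584964655+11·1900842429486=26826851689001 | T(21,12)=1900842429486+12·411016633391=6833042030178
i=22: T(22,9)=132511015347084+9·123272476465204=1241963303533920 | T(22,10)=123272476465204+10·71187132291275=835143799377954 | T(22,11)=71187132291275+11·26826851689001=366282500870286 | T(22,12)=26826851689001+12·6833042030178=108823356051137
i=23: T(23,10)=1241963303533920+10·835143799377954=9593401297313460 | T(23,11)=835143799377954+11·366282500870286=4864251308951100 | T(23,12)=366282500870286+12·108823356051137=1672162773483930
Read S(23,10) = 9593401297313460, S(23,11) = 4864251308951100, S(23,12) = 1672162773483930.

9593401297313460, 4864251308951100, 1672162773483930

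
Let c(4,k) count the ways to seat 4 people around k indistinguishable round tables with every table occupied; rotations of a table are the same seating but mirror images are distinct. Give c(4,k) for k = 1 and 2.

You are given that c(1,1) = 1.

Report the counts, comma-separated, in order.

@2  (2,1):1·1+0→1, (2,2):0·1+1→1
@3  (3,1):1·2+0→2, (3,2):1·2+1→3
@4  (4,1):2·3+0→6, (4,2):3·3+2→11
Read c(4,1) = 6, c(4,2) = 11.

6, 11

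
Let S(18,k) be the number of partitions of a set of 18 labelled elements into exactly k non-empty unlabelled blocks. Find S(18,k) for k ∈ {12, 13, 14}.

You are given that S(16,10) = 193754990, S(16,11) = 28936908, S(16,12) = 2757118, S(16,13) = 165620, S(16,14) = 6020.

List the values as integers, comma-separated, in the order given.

1256328866, 125854638, 8408778

i=17: T(17,11)=193754990+11·28936908=512060978 | T(17,12)=28936908+12·2757118=62022324 | T(17,13)=2757118+13·165620=4910178 | T(17,14)=165620+14·6020=249900
i=18: T(18,12)=512060978+12·62022324=1256328866 | T(18,13)=62022324+13·4910178=125854638 | T(18,14)=4910178+14·249900=8408778
Read S(18,12) = 1256328866, S(18,13) = 125854638, S(18,14) = 8408778.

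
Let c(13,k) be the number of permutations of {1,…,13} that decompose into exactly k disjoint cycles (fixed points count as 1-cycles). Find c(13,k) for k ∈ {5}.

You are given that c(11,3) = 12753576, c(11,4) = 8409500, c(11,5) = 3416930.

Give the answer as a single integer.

row 12: T[12][4]=11·8409500+12753576=105258076  T[12][5]=11·3416930+8409500=45995730
row 13: T[13][5]=12·45995730+105258076=657206836
Read c(13,5) = 657206836.

657206836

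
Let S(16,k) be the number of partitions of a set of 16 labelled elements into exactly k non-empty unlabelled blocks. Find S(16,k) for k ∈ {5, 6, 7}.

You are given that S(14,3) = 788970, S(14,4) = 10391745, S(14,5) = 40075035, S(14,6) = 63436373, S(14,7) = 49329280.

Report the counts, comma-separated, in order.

1096190550, 2734926558, 3281882604

[15] T[15,4]:4*10391745+788970=42355950 · T[15,5]:5*40075035+10391745=210766920 · T[15,6]:6*63436373+40075035=420693273 · T[15,7]:7*49329280+63436373=408741333
[16] T[16,5]:5*210766920+42355950=1096190550 · T[16,6]:6*420693273+210766920=2734926558 · T[16,7]:7*408741333+420693273=3281882604
Read S(16,5) = 1096190550, S(16,6) = 2734926558, S(16,7) = 3281882604.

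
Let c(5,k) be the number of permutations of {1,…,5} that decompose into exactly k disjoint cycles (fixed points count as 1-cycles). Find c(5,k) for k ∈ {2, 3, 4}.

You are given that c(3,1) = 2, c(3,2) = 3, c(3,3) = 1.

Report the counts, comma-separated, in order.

50, 35, 10

@4  (4,1):2·3+0→6, (4,2):3·3+2→11, (4,3):1·3+3→6, (4,4):0·3+1→1
@5  (5,2):11·4+6→50, (5,3):6·4+11→35, (5,4):1·4+6→10
Read c(5,2) = 50, c(5,3) = 35, c(5,4) = 10.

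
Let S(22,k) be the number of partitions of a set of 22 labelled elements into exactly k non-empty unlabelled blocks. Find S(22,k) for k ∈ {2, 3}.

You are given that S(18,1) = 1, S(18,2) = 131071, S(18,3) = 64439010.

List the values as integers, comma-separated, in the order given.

2097151, 5228079450

row 19: T[19][1]=1·1+0=1  T[19][2]=2·131071+1=262143  T[19][3]=3·64439010+131071=193448101
row 20: T[20][1]=1·1+0=1  T[20][2]=2·262143+1=524287  T[20][3]=3·193448101+262143=580606446
row 21: T[21][1]=1·1+0=1  T[21][2]=2·524287+1=1048575  T[21][3]=3·580606446+524287=1742343625
row 22: T[22][2]=2·1048575+1=2097151  T[22][3]=3·1742343625+1048575=5228079450
Read S(22,2) = 2097151, S(22,3) = 5228079450.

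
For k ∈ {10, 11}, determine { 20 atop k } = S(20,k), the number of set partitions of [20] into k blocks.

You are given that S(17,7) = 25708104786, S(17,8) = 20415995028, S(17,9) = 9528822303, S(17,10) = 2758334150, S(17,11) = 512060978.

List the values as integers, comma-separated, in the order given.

5917584964655, 1900842429486

i=18: T(18,8)=25708104786+8·20415995028=189036065010 | T(18,9)=20415995028+9·9528822303=106175395755 | T(18,10)=9528822303+10·2758334150=37112163803 | T(18,11)=2758334150+11·512060978=8391004908
i=19: T(19,9)=189036065010+9·106175395755=1144614626805 | T(19,10)=106175395755+10·37112163803=477297033785 | T(19,11)=37112163803+11·8391004908=129413217791
i=20: T(20,10)=1144614626805+10·477297033785=5917584964655 | T(20,11)=477297033785+11·129413217791=1900842429486
Read S(20,10) = 5917584964655, S(20,11) = 1900842429486.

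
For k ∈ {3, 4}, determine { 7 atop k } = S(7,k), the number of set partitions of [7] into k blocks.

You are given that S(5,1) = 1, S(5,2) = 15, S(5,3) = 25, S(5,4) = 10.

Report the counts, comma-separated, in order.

@6  (6,2):15·2+1→31, (6,3):25·3+15→90, (6,4):10·4+25→65
@7  (7,3):90·3+31→301, (7,4):65·4+90→350
Read S(7,3) = 301, S(7,4) = 350.

301, 350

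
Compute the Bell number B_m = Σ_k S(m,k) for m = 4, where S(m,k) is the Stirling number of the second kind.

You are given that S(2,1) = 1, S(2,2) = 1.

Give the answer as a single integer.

15

[3] T[3,1]:1*1+0=1 · T[3,2]:2*1+1=3 · T[3,3]:3*0+1=1
[4] T[4,1]:1*1+0=1 · T[4,2]:2*3+1=7 · T[4,3]:3*1+3=6 · T[4,4]:4*0+1=1
B_4 = ΣS(4,k) = 1+7+6+1 = 15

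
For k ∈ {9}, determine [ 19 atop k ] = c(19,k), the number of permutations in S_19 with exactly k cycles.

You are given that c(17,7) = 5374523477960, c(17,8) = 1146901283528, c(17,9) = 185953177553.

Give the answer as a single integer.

102417740732658

i=18: T(18,8)=5374523477960+17·1146901283528=24871845297936 | T(18,9)=1146901283528+17·185953177553=4308105301929
i=19: T(19,9)=24871845297936+18·4308105301929=102417740732658
Read c(19,9) = 102417740732658.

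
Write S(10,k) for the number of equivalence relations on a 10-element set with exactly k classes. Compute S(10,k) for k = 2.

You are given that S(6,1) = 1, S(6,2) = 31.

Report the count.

511

row 7: T[7][1]=1·1+0=1  T[7][2]=2·31+1=63
row 8: T[8][1]=1·1+0=1  T[8][2]=2·63+1=127
row 9: T[9][1]=1·1+0=1  T[9][2]=2·127+1=255
row 10: T[10][2]=2·255+1=511
Read S(10,2) = 511.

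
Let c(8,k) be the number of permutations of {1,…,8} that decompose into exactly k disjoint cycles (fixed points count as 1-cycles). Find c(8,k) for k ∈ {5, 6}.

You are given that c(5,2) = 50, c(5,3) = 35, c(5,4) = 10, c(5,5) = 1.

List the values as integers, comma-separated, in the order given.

1960, 322

r6: T_6,3=5×35+50=225; T_6,4=5×10+35=85; T_6,5=5×1+10=15; T_6,6=5×0+1=1
r7: T_7,4=6×85+225=735; T_7,5=6×15+85=175; T_7,6=6×1+15=21
r8: T_8,5=7×175+735=1960; T_8,6=7×21+175=322
Read c(8,5) = 1960, c(8,6) = 322.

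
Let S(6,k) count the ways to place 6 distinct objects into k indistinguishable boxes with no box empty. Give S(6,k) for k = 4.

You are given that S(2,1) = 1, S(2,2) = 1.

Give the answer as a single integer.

row 3: T[3][1]=1·1+0=1  T[3][2]=2·1+1=3  T[3][3]=3·0+1=1
row 4: T[4][2]=2·3+1=7  T[4][3]=3·1+3=6  T[4][4]=4·0+1=1
row 5: T[5][3]=3·6+7=25  T[5][4]=4·1+6=10
row 6: T[6][4]=4·10+25=65
Read S(6,4) = 65.

65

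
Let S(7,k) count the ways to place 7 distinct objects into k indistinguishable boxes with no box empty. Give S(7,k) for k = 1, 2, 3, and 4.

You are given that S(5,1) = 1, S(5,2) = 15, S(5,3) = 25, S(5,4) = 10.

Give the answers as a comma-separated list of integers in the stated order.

[6] T[6,1]:1*1+0=1 · T[6,2]:2*15+1=31 · T[6,3]:3*25+15=90 · T[6,4]:4*10+25=65
[7] T[7,1]:1*1+0=1 · T[7,2]:2*31+1=63 · T[7,3]:3*90+31=301 · T[7,4]:4*65+90=350
Read S(7,1) = 1, S(7,2) = 63, S(7,3) = 301, S(7,4) = 350.

1, 63, 301, 350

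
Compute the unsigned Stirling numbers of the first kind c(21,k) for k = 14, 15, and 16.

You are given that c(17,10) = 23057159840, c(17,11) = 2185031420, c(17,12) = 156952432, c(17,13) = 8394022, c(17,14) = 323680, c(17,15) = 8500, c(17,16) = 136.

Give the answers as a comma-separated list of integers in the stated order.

756111184500, 40171771630, 1672280820

r18: T_18,11=17×2185031420+23057159840=60202693980; T_18,12=17×156952432+2185031420=4853222764; T_18,13=17×8394022+156952432=299650806; T_18,14=17×323680+8394022=13896582; T_18,15=17×8500+323680=468180; T_18,16=17×136+8500=10812
r19: T_19,12=18×4853222764+60202693980=147560703732; T_19,13=18×299650806+4853222764=10246937272; T_19,14=18×13896582+299650806=549789282; T_19,15=18×468180+13896582=22323822; T_19,16=18×10812+468180=662796
r20: T_20,13=19×10246937272+147560703732=342252511900; T_20,14=19×549789282+10246937272=20692933630; T_20,15=19×22323822+549789282=973941900; T_20,16=19×662796+22323822=34916946
r21: T_21,14=20×20692933630+342252511900=756111184500; T_21,15=20×973941900+20692933630=40171771630; T_21,16=20×34916946+973941900=1672280820
Read c(21,14) = 756111184500, c(21,15) = 40171771630, c(21,16) = 1672280820.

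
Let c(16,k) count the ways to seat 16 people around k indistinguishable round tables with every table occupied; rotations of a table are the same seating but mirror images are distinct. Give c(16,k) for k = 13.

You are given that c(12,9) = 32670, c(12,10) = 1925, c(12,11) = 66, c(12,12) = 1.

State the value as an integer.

@13  (13,10):1925·12+32670→55770, (13,11):66·12+1925→2717, (13,12):1·12+66→78, (13,13):0·12+1→1
@14  (14,11):2717·13+55770→91091, (14,12):78·13+2717→3731, (14,13):1·13+78→91
@15  (15,12):3731·14+91091→143325, (15,13):91·14+3731→5005
@16  (16,13):5005·15+143325→218400
Read c(16,13) = 218400.

218400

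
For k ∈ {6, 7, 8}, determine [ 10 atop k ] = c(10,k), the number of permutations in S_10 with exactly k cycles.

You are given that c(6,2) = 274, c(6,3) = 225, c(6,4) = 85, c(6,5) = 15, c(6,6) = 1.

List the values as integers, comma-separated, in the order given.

r7: T_7,3=6×225+274=1624; T_7,4=6×85+225=735; T_7,5=6×15+85=175; T_7,6=6×1+15=21; T_7,7=6×0+1=1
r8: T_8,4=7×735+1624=6769; T_8,5=7×175+735=1960; T_8,6=7×21+175=322; T_8,7=7×1+21=28; T_8,8=7×0+1=1
r9: T_9,5=8×1960+6769=22449; T_9,6=8×322+1960=4536; T_9,7=8×28+322=546; T_9,8=8×1+28=36
r10: T_10,6=9×4536+22449=63273; T_10,7=9×546+4536=9450; T_10,8=9×36+546=870
Read c(10,6) = 63273, c(10,7) = 9450, c(10,8) = 870.

63273, 9450, 870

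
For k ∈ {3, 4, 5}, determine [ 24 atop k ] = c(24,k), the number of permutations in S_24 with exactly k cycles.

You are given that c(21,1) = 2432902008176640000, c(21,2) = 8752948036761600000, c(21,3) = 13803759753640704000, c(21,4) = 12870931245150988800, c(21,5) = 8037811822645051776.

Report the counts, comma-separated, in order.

r22: T_22,1=21×2432902008176640000+0=51090942171709440000; T_22,2=21×8752948036761600000+2432902008176640000=186244810780170240000; T_22,3=21×13803759753640704000+8752948036761600000=298631902863216384000; T_22,4=21×12870931245150988800+13803759753640704000=284093315901811468800; T_22,5=21×8037811822645051776+12870931245150988800=181664979520697076096
r23: T_23,2=22×186244810780170240000+51090942171709440000=4148476779335454720000; T_23,3=22×298631902863216384000+186244810780170240000=6756146673770930688000; T_23,4=22×284093315901811468800+298631902863216384000=6548684852703068697600; T_23,5=22×181664979520697076096+284093315901811468800=4280722865357147142912
r24: T_24,3=23×6756146673770930688000+4148476779335454720000=159539850276066860544000; T_24,4=23×6548684852703068697600+6756146673770930688000=157375898285941510732800; T_24,5=23×4280722865357147142912+6548684852703068697600=105005310755917452984576
Read c(24,3) = 159539850276066860544000, c(24,4) = 157375898285941510732800, c(24,5) = 105005310755917452984576.

159539850276066860544000, 157375898285941510732800, 105005310755917452984576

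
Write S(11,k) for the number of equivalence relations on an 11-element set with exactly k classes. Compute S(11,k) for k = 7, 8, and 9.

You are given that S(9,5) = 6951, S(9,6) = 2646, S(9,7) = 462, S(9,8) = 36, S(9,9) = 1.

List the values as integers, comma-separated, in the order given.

63987, 11880, 1155

i=10: T(10,6)=6951+6·2646=22827 | T(10,7)=2646+7·462=5880 | T(10,8)=462+8·36=750 | T(10,9)=36+9·1=45
i=11: T(11,7)=22827+7·5880=63987 | T(11,8)=5880+8·750=11880 | T(11,9)=750+9·45=1155
Read S(11,7) = 63987, S(11,8) = 11880, S(11,9) = 1155.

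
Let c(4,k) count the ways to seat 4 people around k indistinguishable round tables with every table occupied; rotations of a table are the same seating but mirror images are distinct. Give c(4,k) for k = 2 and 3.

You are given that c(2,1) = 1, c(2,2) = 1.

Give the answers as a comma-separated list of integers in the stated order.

11, 6

[3] T[3,1]:2*1+0=2 · T[3,2]:2*1+1=3 · T[3,3]:2*0+1=1
[4] T[4,2]:3*3+2=11 · T[4,3]:3*1+3=6
Read c(4,2) = 11, c(4,3) = 6.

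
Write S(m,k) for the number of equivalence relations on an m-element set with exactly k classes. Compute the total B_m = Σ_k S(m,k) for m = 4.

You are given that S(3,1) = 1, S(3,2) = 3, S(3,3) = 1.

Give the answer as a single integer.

15

i=4: T(4,1)=0+1·1=1 | T(4,2)=1+2·3=7 | T(4,3)=3+3·1=6 | T(4,4)=1+4·0=1
B_4 = ΣS(4,k) = 1+7+6+1 = 15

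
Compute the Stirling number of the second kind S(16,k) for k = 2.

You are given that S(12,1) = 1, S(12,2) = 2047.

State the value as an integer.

32767

r13: T_13,1=1×1+0=1; T_13,2=2×2047+1=4095
r14: T_14,1=1×1+0=1; T_14,2=2×4095+1=8191
r15: T_15,1=1×1+0=1; T_15,2=2×8191+1=16383
r16: T_16,2=2×16383+1=32767
Read S(16,2) = 32767.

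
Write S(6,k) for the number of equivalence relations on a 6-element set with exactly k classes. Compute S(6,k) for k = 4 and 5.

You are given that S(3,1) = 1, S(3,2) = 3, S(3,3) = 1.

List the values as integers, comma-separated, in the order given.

65, 15

i=4: T(4,2)=1+2·3=7 | T(4,3)=3+3·1=6 | T(4,4)=1+4·0=1
i=5: T(5,3)=7+3·6=25 | T(5,4)=6+4·1=10 | T(5,5)=1+5·0=1
i=6: T(6,4)=25+4·10=65 | T(6,5)=10+5·1=15
Read S(6,4) = 65, S(6,5) = 15.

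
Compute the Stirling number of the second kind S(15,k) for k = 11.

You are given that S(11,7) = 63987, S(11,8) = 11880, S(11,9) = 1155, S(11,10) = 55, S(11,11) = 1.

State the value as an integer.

[12] T[12,8]:8*11880+63987=159027 · T[12,9]:9*1155+11880=22275 · T[12,10]:10*55+1155=1705 · T[12,11]:11*1+55=66
[13] T[13,9]:9*22275+159027=359502 · T[13,10]:10*1705+22275=39325 · T[13,11]:11*66+1705=2431
[14] T[14,10]:10*39325+359502=752752 · T[14,11]:11*2431+39325=66066
[15] T[15,11]:11*66066+752752=1479478
Read S(15,11) = 1479478.

1479478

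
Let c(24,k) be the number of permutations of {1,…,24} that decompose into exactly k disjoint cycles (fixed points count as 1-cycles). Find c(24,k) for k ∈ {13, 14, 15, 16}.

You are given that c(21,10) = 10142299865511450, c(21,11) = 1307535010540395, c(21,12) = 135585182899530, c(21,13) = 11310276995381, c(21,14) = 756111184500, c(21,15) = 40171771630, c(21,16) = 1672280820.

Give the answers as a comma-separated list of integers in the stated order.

row 22: T[22][11]=21·1307535010540395+10142299865511450=37600535086859745  T[22][12]=21·135585182899530+1307535010540395=4154823851430525  T[22][13]=21·11310276995381+135585182899530=373100999802531  T[22][14]=21·756111184500+11310276995381=27188611869881  T[22][15]=21·40171771630+756111184500=1599718388730  T[22][16]=21·1672280820+40171771630=75289668850
row 23: T[23][12]=22·4154823851430525+37600535086859745=129006659818331295  T[23][13]=22·373100999802531+4154823851430525=12363045847086207  T[23][14]=22·27188611869881+373100999802531=971250460939913  T[23][15]=22·1599718388730+27188611869881=62382416421941  T[23][16]=22·75289668850+1599718388730=3256091103430
row 24: T[24][13]=23·12363045847086207+129006659818331295=413356714301314056  T[24][14]=23·971250460939913+12363045847086207=34701806448704206  T[24][15]=23·62382416421941+971250460939913=2406046038644556  T[24][16]=23·3256091103430+62382416421941=137272511800831
Read c(24,13) = 413356714301314056, c(24,14) = 34701806448704206, c(24,15) = 2406046038644556, c(24,16) = 137272511800831.

413356714301314056, 34701806448704206, 2406046038644556, 137272511800831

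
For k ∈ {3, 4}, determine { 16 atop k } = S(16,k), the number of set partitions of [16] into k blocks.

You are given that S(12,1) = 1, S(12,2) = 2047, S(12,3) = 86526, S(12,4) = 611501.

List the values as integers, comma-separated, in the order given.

i=13: T(13,1)=0+1·1=1 | T(13,2)=1+2·2047=4095 | T(13,3)=2047+3·86526=261625 | T(13,4)=86526+4·611501=2532530
i=14: T(14,1)=0+1·1=1 | T(14,2)=1+2·4095=8191 | T(14,3)=4095+3·261625=788970 | T(14,4)=261625+4·2532530=10391745
i=15: T(15,2)=1+2·8191=16383 | T(15,3)=8191+3·788970=2375101 | T(15,4)=788970+4·10391745=42355950
i=16: T(16,3)=16383+3·2375101=7141686 | T(16,4)=2375101+4·42355950=171798901
Read S(16,3) = 7141686, S(16,4) = 171798901.

7141686, 171798901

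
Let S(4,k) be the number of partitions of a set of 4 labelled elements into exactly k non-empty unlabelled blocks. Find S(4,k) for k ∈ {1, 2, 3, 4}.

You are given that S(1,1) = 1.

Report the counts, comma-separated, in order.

@2  (2,1):1·1+0→1, (2,2):0·2+1→1
@3  (3,1):1·1+0→1, (3,2):1·2+1→3, (3,3):0·3+1→1
@4  (4,1):1·1+0→1, (4,2):3·2+1→7, (4,3):1·3+3→6, (4,4):0·4+1→1
Read S(4,1) = 1, S(4,2) = 7, S(4,3) = 6, S(4,4) = 1.

1, 7, 6, 1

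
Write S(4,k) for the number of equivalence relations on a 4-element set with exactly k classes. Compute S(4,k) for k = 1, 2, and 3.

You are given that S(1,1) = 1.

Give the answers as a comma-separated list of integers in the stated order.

1, 7, 6

row 2: T[2][1]=1·1+0=1  T[2][2]=2·0+1=1
row 3: T[3][1]=1·1+0=1  T[3][2]=2·1+1=3  T[3][3]=3·0+1=1
row 4: T[4][1]=1·1+0=1  T[4][2]=2·3+1=7  T[4][3]=3·1+3=6
Read S(4,1) = 1, S(4,2) = 7, S(4,3) = 6.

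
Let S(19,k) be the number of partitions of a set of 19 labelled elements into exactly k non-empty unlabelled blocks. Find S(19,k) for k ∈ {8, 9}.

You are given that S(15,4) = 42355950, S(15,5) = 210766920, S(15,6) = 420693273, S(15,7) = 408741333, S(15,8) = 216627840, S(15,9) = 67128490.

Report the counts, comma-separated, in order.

1709751003480, 1144614626805

r16: T_16,5=5×210766920+42355950=1096190550; T_16,6=6×420693273+210766920=2734926558; T_16,7=7×408741333+420693273=3281882604; T_16,8=8×216627840+408741333=2141764053; T_16,9=9×67128490+216627840=820784250
r17: T_17,6=6×2734926558+1096190550=17505749898; T_17,7=7×3281882604+2734926558=25708104786; T_17,8=8×2141764053+3281882604=20415995028; T_17,9=9×820784250+2141764053=9528822303
r18: T_18,7=7×25708104786+17505749898=197462483400; T_18,8=8×20415995028+25708104786=189036065010; T_18,9=9×9528822303+20415995028=106175395755
r19: T_19,8=8×189036065010+197462483400=1709751003480; T_19,9=9×106175395755+189036065010=1144614626805
Read S(19,8) = 1709751003480, S(19,9) = 1144614626805.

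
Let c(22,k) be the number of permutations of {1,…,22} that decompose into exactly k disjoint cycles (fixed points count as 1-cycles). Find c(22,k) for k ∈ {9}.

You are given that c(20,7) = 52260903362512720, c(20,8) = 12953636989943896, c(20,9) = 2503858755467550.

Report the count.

1634980697246583456

@21  (21,8):12953636989943896·20+52260903362512720→311333643161390640, (21,9):2503858755467550·20+12953636989943896→63030812099294896
@22  (22,9):63030812099294896·21+311333643161390640→1634980697246583456
Read c(22,9) = 1634980697246583456.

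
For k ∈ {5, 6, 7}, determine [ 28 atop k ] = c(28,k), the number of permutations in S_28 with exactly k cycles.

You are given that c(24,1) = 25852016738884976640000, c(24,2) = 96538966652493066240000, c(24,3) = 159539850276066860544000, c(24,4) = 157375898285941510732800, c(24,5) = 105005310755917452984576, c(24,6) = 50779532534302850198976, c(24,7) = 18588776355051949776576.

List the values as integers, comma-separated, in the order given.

i=25: T(25,2)=25852016738884976640000+24·96538966652493066240000=2342787216398718566400000 | T(25,3)=96538966652493066240000+24·159539850276066860544000=3925495373278097719296000 | T(25,4)=159539850276066860544000+24·157375898285941510732800=3936561409138663118131200 | T(25,5)=157375898285941510732800+24·105005310755917452984576=2677503356427960382362624 | T(25,6)=105005310755917452984576+24·50779532534302850198976=1323714091579185857760000 | T(25,7)=50779532534302850198976+24·18588776355051949776576=496910165055549644836800
i=26: T(26,3)=2342787216398718566400000+25·3925495373278097719296000=100480171548351161548800000 | T(26,4)=3925495373278097719296000+25·3936561409138663118131200=102339530601744675672576000 | T(26,5)=3936561409138663118131200+25·2677503356427960382362624=70874145319837672677196800 | T(26,6)=2677503356427960382362624+25·1323714091579185857760000=35770355645907606826362624 | T(26,7)=1323714091579185857760000+25·496910165055549644836800=13746468217967926978680000
i=27: T(27,4)=100480171548351161548800000+26·102339530601744675672576000=2761307967193712729035776000 | T(27,5)=102339530601744675672576000+26·70874145319837672677196800=1945067308917524165279692800 | T(27,6)=70874145319837672677196800+26·35770355645907606826362624=1000903392113435450162625024 | T(27,7)=35770355645907606826362624+26·13746468217967926978680000=393178529313073708272042624
i=28: T(28,5)=2761307967193712729035776000+27·1945067308917524165279692800=55278125307966865191587481600 | T(28,6)=1945067308917524165279692800+27·1000903392113435450162625024=28969458895980281319670568448 | T(28,7)=1000903392113435450162625024+27·393178529313073708272042624=11616723683566425573507775872
Read c(28,5) = 55278125307966865191587481600, c(28,6) = 28969458895980281319670568448, c(28,7) = 11616723683566425573507775872.

55278125307966865191587481600, 28969458895980281319670568448, 11616723683566425573507775872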